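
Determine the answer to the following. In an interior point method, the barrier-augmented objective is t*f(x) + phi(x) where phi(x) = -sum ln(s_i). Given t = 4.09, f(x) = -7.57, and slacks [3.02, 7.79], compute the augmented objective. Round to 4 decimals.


Step 1: Compute log-barrier.
ln values: [1.1053, 2.0528]
phi = -(1.1053 + 2.0528) = -3.1581
Step 2: Compute augmented objective.
t*f(x) = 4.09*-7.57 = -30.9613
Total = -30.9613 - 3.1581 = -34.1194


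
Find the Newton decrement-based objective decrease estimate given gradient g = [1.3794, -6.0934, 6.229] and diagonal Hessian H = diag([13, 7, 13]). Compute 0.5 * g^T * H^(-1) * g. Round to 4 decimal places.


Step 1: H is diagonal, so H^(-1) * g = [0.1061, -0.8705, 0.4792].
Step 2: g^T H^(-1) g = sum_i g_i^2 / H_ii
  = (1.3794)^2/13 + (-6.0934)^2/7 + (6.229)^2/13
  = 0.1464 + 5.3042 + 2.9846 = 8.4352
Step 3: Objective decrease = 0.5 * g^T H^(-1) g = 4.2176


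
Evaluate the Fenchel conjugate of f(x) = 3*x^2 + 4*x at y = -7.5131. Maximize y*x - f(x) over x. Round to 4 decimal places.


f*(y) = sup_x {y*x - a*x^2 - b*x} = sup_x {(y-b)*x - a*x^2}
FOC: (y - b) - 2a*x = 0 => x* = (y - b)/(2a)
x* = (-7.5131 - 4)/(2*3) = -1.9189
f*(-7.5131) = (y-b)^2/(4a) = (-7.5131 - 4)^2/(4*3)
= 132.5515/12 = 11.046


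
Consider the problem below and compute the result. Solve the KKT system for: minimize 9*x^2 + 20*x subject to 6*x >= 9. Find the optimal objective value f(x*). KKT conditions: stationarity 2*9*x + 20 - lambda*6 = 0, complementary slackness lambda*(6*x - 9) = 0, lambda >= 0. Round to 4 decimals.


Step 1: Try lambda = 0 (constraint inactive).
x_unc = -20/(2*9) = -1.1111
Check: 6*-1.1111 = -6.6666 < 9 -- violated!
Step 2: Constraint must be active: 6*x = 9
x* = 9/6 = 1.5
lambda = (2*9*1.5 + 20)/6 = 7.8333
Step 3: Compute optimal value.
f(x*) = 9*1.5^2 + 20*1.5 = 50.25


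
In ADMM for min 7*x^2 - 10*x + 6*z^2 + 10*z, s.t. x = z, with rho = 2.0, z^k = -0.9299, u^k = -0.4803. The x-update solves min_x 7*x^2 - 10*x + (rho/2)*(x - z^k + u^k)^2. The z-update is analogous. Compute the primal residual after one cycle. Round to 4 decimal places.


ADMM iteration with rho = 2.0, z^k = -0.9299, u^k = -0.4803
Step 1: x-update.
Minimize 7*x^2 - 10*x + (2.0/2)*(x + 0.9299 - 0.4803)^2
FOC: (2*7 + 2.0)*x = 10 + 2.0*(-0.9299 + 0.4803)
x^{k+1} = 0.5688
Step 2: z-update.
Minimize 6*z^2 + 10*z + (2.0/2)*(0.5688 - z - 0.4803)^2
FOC: (2*6 + 2.0)*z = -10 + 2.0*(0.5688 - 0.4803)
z^{k+1} = -0.7016
Step 3: u-update.
u^{k+1} = -0.4803 + 0.5688 + 0.7016 = 0.7901
Step 4: Primal residual = |0.5688 + 0.7016| = 1.2704


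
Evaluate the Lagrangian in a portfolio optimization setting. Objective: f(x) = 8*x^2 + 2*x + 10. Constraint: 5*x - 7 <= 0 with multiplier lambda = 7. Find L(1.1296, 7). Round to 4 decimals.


Step 1: Evaluate f(x).
f(1.1296) = 8*1.1296^2 + 2*1.1296 + 10 = 22.4672
Step 2: Evaluate g(x).
g(1.1296) = 5*1.1296 - 7 = -1.352
Step 3: Compute Lagrangian.
L = 22.4672 + 7*-1.352 = 13.0032


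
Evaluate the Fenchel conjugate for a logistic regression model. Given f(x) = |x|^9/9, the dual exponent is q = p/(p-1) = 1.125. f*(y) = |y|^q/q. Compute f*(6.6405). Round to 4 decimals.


The conjugate exponent q satisfies 1/p + 1/q = 1.
p = 9, so q = 9/(9 - 1) = 1.125
|y|^q = 6.6405^1.125 = 8.4135
f*(6.6405) = 8.4135 / 1.125 = 7.4787


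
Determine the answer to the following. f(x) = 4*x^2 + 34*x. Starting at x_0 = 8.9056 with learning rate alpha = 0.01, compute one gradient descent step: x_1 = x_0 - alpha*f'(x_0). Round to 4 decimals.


We compute the gradient at x_0 and apply the update.
f'(x) = 8*x + 34
f'(8.9056) = 8*8.9056 + 34 = 105.2448
x_1 = 8.9056 - 0.01*105.2448 = 7.8532


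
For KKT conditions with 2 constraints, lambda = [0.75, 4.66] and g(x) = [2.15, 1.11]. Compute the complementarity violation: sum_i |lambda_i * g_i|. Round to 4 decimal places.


KKT complementary slackness check:
lambda_1 * g_1 = 0.75 * 2.15 = 1.6125
lambda_2 * g_2 = 4.66 * 1.11 = 5.1726
Total violation = 1.6125 + 5.1726 = 6.7851


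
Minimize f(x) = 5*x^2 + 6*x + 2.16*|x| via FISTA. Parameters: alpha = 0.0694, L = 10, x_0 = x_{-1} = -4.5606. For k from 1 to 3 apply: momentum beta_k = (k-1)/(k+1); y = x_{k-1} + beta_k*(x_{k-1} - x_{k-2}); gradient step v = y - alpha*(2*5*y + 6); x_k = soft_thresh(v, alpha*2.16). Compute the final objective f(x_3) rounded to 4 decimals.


FISTA on f(x) = 5*x^2 + 6*x + 2.16*|x|
L = 10, alpha = 0.0694
Iteration 1: beta = 0.0, y = -4.5606 + 0.0*(-4.5606 + 4.5606) = -4.5606
  grad(y) = -39.606, v = y - alpha*grad = -1.8119
  prox(v) = soft_thresh(-1.8119, 0.1499) = -1.662
Iteration 2: beta = 0.3333, y = -1.662 + 0.3333*(-1.662 + 4.5606) = -0.6959
  grad(y) = -0.9585, v = y - alpha*grad = -0.6293
  prox(v) = soft_thresh(-0.6293, 0.1499) = -0.4794
Iteration 3: beta = 0.5, y = -0.4794 + 0.5*(-0.4794 + 1.662) = 0.1119
  grad(y) = 7.1188, v = y - alpha*grad = -0.3822
  prox(v) = soft_thresh(-0.3822, 0.1499) = -0.2323
f(x_3) = 5*(-0.2323)^2 + 6*(-0.2323) + 2.16*|-0.2323| = -0.6222


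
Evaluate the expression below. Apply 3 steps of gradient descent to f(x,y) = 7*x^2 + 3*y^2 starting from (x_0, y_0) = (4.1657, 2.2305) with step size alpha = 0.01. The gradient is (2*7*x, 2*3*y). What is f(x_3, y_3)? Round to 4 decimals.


Gradient descent on f(x,y) = 7*x^2 + 3*y^2.
Starting point: (4.1657, 2.2305), alpha = 0.01
Step 1: grad_x = 2*7*4.1657 = 58.3198, grad_y = 2*3*2.2305 = 13.383
  x_1 = 4.1657 - 0.01*58.3198 = 3.5825
  y_1 = 2.2305 - 0.01*13.383 = 2.0967
Step 2: grad_x = 2*7*3.5825 = 50.155, grad_y = 2*3*2.0967 = 12.58
  x_2 = 3.5825 - 0.01*50.155 = 3.081
  y_2 = 2.0967 - 0.01*12.58 = 1.9709
Step 3: grad_x = 2*7*3.081 = 43.1333, grad_y = 2*3*1.9709 = 11.8252
  x_3 = 3.081 - 0.01*43.1333 = 2.6496
  y_3 = 1.9709 - 0.01*11.8252 = 1.8526
f(2.6496, 1.8526) = 7*2.6496^2 + 3*1.8526^2 = 59.4399


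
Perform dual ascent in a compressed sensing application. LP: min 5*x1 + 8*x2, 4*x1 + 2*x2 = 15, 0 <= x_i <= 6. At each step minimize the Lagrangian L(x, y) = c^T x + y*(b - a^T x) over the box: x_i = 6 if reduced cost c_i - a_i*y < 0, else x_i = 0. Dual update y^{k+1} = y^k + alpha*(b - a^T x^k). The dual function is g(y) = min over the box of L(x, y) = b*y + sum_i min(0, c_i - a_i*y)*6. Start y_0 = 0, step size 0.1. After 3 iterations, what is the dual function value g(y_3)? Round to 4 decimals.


Dual ascent for LP: min 5*x1 + 8*x2, 4*x1 + 2*x2 = 15, 0 <= x_i <= 6
Step 1: y^k = 0.0, reduced costs: (5.0, 8.0)
  x^k = (0.0, 0.0), subgradient = b - a^T x = 15.0
  y^{k+1} = 0.0 + 0.1*15.0 = 1.5
Step 2: y^k = 1.5, reduced costs: (-1.0, 5.0)
  x^k = (6.0, 0.0), subgradient = b - a^T x = -9.0
  y^{k+1} = 1.5 + 0.1*-9.0 = 0.6
Step 3: y^k = 0.6, reduced costs: (2.6, 6.8)
  x^k = (0.0, 0.0), subgradient = b - a^T x = 15.0
  y^{k+1} = 0.6 + 0.1*15.0 = 2.1
Dual objective at y_3 = 2.1: reduced costs (-3.4, 3.8), box minimizer x = (6.0, 0.0)
g(y_3) = b*y + (c1 - a1*y)*x1 + (c2 - a2*y)*x2 = 15*2.1 + (-3.4)*6.0 + 3.8*0.0 = 31.5 - 20.4 + 0.0 = 11.1


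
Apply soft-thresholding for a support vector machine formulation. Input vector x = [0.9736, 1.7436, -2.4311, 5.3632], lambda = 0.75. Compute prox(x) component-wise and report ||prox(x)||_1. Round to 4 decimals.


Soft-thresholding with lambda = 0.75:
prox(0.9736) = sign(0.9736)*max(|0.9736| - 0.75, 0) = 0.2236
prox(1.7436) = sign(1.7436)*max(|1.7436| - 0.75, 0) = 0.9936
prox(-2.4311) = sign(-2.4311)*max(|-2.4311| - 0.75, 0) = -1.6811
prox(5.3632) = sign(5.3632)*max(|5.3632| - 0.75, 0) = 4.6132
prox(x) = [0.2236, 0.9936, -1.6811, 4.6132]
||prox(x)||_1 = 0.2236 + 0.9936 + 1.6811 + 4.6132 = 7.5115


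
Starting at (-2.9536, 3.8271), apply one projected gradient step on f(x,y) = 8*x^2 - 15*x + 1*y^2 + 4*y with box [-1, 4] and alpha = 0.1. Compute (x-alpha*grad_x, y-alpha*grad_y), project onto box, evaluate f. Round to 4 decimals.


Step 1: Compute gradient at (-2.9536, 3.8271).
grad_x = 2*8*-2.9536 - 15 = -62.2576
grad_y = 2*1*3.8271 + 4 = 11.6542
Step 2: Gradient step.
x_raw = -2.9536 - 0.1*-62.2576 = 3.2722
y_raw = 3.8271 - 0.1*11.6542 = 2.6617
Step 3: Project onto [-1, 4].
x_proj = clip(3.2722) = 3.2722
y_proj = clip(2.6617) = 2.6617
Step 4: Evaluate f.
f(3.2722, 2.6617) = 54.3051


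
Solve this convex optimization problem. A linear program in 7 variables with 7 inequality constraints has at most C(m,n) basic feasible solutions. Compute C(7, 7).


Each vertex corresponds to some choice of n active constraints out of m, so the number of vertices is at most C(m, n) = m! / (n!(m-n)!).
m = 7, n = 7
Numerator: 7 * 6 * 5 * 4 * 3 * 2 * 1
Denominator: 7! = 5040
C(7, 7) = 1


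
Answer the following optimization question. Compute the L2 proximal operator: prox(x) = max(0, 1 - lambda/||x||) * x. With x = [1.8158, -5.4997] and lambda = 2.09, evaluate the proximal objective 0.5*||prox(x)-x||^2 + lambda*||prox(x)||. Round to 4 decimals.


Step 1: Compute ||x||.
||x|| = 5.7917
Step 2: Compute scaling factor.
scale = max(0, 1 - 2.09/5.7917) = 0.6391
Step 3: prox(x) = [1.1605, -3.5151]
||prox(x)|| = 3.7017
Step 4: Proximal objective.
0.5*||prox-x||^2 = 2.1841
lambda*||prox|| = 7.7366
Total = 9.9206


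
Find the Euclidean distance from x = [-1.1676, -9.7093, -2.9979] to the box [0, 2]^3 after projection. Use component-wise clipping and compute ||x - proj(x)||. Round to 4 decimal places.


Project each component onto [0, 2].
clip(-1.1676) = 0.0, clip(-9.7093) = 0.0, clip(-2.9979) = 0.0
Projection = [0.0, 0.0, 0.0]
Squared diffs: [1.3633, 94.2705, 8.9874]
Distance = sqrt(104.6212) = 10.2285


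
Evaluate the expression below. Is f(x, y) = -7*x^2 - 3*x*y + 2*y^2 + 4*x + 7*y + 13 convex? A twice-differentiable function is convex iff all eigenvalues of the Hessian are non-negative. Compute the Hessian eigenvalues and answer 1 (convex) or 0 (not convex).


The Hessian of f(x,y) = -7*x^2 - 3*x*y + 2*y^2 + 4*x + 7*y + 13 is:
H = [[-14, -3], [-3, 4]]
Trace = -14 + 4 = -10
Determinant = -14*4 - (-3)^2 = -65
Discriminant = (-10)^2 - 4*-65 = 360.0
Eigenvalues: lambda_1 = -14.4868, lambda_2 = 4.4868
The function is not convex.

0


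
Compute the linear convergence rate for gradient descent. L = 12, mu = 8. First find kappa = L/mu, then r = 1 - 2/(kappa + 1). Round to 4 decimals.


Step 1: Compute the condition number.
kappa = L/mu = 12/8 = 1.5
Step 2: Compute the convergence rate.
r = 1 - 2/(kappa + 1) = 1 - 2*mu/(L + mu) = (L - mu)/(L + mu) = 4/20 = 0.2


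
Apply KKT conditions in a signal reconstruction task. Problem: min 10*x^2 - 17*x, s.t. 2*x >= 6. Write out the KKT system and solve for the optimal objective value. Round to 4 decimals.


Step 1: Try lambda = 0 (constraint inactive).
x_unc = 17/(2*10) = 0.85
Check: 2*0.85 = 1.7 < 6 -- violated!
Step 2: Constraint must be active: 2*x = 6
x* = 6/2 = 3.0
lambda = (2*10*3.0 - 17)/2 = 21.5
Step 3: Compute optimal value.
f(x*) = 10*3.0^2 - 17*3.0 = 39.0


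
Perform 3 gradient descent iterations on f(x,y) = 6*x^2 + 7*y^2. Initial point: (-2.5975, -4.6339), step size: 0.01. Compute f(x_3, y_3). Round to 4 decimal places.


Gradient descent on f(x,y) = 6*x^2 + 7*y^2.
Starting point: (-2.5975, -4.6339), alpha = 0.01
Step 1: grad_x = 2*6*-2.5975 = -31.17, grad_y = 2*7*-4.6339 = -64.8746
  x_1 = -2.5975 - 0.01*-31.17 = -2.2858
  y_1 = -4.6339 - 0.01*-64.8746 = -3.9852
Step 2: grad_x = 2*6*-2.2858 = -27.4296, grad_y = 2*7*-3.9852 = -55.7922
  x_2 = -2.2858 - 0.01*-27.4296 = -2.0115
  y_2 = -3.9852 - 0.01*-55.7922 = -3.4272
Step 3: grad_x = 2*6*-2.0115 = -24.138, grad_y = 2*7*-3.4272 = -47.9813
  x_3 = -2.0115 - 0.01*-24.138 = -1.7701
  y_3 = -3.4272 - 0.01*-47.9813 = -2.9474
f(-1.7701, -2.9474) = 6*(-1.7701)^2 + 7*(-2.9474)^2 = 79.611


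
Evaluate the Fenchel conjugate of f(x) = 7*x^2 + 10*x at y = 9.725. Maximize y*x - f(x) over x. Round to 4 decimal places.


f*(y) = sup_x {y*x - a*x^2 - b*x} = sup_x {(y-b)*x - a*x^2}
FOC: (y - b) - 2a*x = 0 => x* = (y - b)/(2a)
x* = (9.725 - 10)/(2*7) = -0.0196
f*(9.725) = (y-b)^2/(4a) = (9.725 - 10)^2/(4*7)
= 0.0756/28 = 0.0027


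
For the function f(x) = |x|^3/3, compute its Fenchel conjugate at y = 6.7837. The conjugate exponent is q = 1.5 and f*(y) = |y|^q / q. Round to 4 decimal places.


The conjugate exponent q satisfies 1/p + 1/q = 1.
p = 3, so q = 3/(3 - 1) = 1.5
|y|^q = 6.7837^1.5 = 17.6685
f*(6.7837) = 17.6685 / 1.5 = 11.779


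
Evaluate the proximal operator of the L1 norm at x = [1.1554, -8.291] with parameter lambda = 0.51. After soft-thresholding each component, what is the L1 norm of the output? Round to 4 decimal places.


Soft-thresholding with lambda = 0.51:
prox(1.1554) = sign(1.1554)*max(|1.1554| - 0.51, 0) = 0.6454
prox(-8.291) = sign(-8.291)*max(|-8.291| - 0.51, 0) = -7.781
prox(x) = [0.6454, -7.781]
||prox(x)||_1 = 0.6454 + 7.781 = 8.4264


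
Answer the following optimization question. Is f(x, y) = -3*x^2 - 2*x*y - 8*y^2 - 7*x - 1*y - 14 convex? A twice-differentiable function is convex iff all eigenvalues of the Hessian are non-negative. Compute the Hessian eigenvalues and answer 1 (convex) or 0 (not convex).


The Hessian of f(x,y) = -3*x^2 - 2*x*y - 8*y^2 - 7*x - 1*y - 14 is:
H = [[-6, -2], [-2, -16]]
Trace = -6 - 16 = -22
Determinant = -6*-16 - (-2)^2 = 92
Discriminant = (-22)^2 - 4*92 = 116.0
Eigenvalues: lambda_1 = -16.3852, lambda_2 = -5.6148
The function is not convex.

0


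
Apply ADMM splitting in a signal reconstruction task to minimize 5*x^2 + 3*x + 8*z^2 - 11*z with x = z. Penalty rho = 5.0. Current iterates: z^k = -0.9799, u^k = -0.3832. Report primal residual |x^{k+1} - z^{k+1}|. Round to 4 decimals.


ADMM iteration with rho = 5.0, z^k = -0.9799, u^k = -0.3832
Step 1: x-update.
Minimize 5*x^2 + 3*x + (5.0/2)*(x + 0.9799 - 0.3832)^2
FOC: (2*5 + 5.0)*x = -3 + 5.0*(-0.9799 + 0.3832)
x^{k+1} = -0.3989
Step 2: z-update.
Minimize 8*z^2 - 11*z + (5.0/2)*(-0.3989 - z - 0.3832)^2
FOC: (2*8 + 5.0)*z = 11 + 5.0*(-0.3989 - 0.3832)
z^{k+1} = 0.3376
Step 3: u-update.
u^{k+1} = -0.3832 - 0.3989 - 0.3376 = -1.1197
Step 4: Primal residual = |-0.3989 - 0.3376| = 0.7365


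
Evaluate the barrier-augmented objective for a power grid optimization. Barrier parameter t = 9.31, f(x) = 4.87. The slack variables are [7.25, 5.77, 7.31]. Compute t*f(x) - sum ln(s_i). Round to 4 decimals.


Step 1: Compute log-barrier.
ln values: [1.981, 1.7527, 1.9892]
phi = -(1.981 + 1.7527 + 1.9892) = -5.7229
Step 2: Compute augmented objective.
t*f(x) = 9.31*4.87 = 45.3397
Total = 45.3397 - 5.7229 = 39.6168


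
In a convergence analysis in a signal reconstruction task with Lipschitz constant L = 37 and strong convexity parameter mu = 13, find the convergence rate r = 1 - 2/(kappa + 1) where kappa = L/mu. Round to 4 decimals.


Step 1: Compute the condition number.
kappa = L/mu = 37/13 = 2.8462
Step 2: Compute the convergence rate.
r = 1 - 2/(kappa + 1) = 1 - 2*mu/(L + mu) = (L - mu)/(L + mu) = 24/50 = 0.48


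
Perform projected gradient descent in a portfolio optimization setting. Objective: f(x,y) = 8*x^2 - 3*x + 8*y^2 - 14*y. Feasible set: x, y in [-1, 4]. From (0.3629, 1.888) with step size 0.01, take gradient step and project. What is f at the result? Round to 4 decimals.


Step 1: Compute gradient at (0.3629, 1.888).
grad_x = 2*8*0.3629 - 3 = 2.8064
grad_y = 2*8*1.888 - 14 = 16.208
Step 2: Gradient step.
x_raw = 0.3629 - 0.01*2.8064 = 0.3348
y_raw = 1.888 - 0.01*16.208 = 1.7259
Step 3: Project onto [-1, 4].
x_proj = clip(0.3348) = 0.3348
y_proj = clip(1.7259) = 1.7259
Step 4: Evaluate f.
f(0.3348, 1.7259) = -0.4401


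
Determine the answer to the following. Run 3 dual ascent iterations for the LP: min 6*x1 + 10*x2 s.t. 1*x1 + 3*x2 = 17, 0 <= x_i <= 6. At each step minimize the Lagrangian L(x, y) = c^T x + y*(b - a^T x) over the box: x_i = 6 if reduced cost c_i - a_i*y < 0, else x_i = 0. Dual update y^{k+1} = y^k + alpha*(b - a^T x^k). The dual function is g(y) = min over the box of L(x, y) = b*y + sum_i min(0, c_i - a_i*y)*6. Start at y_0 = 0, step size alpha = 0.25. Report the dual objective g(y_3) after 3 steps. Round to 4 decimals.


Dual ascent for LP: min 6*x1 + 10*x2, 1*x1 + 3*x2 = 17, 0 <= x_i <= 6
Step 1: y^k = 0.0, reduced costs: (6.0, 10.0)
  x^k = (0.0, 0.0), subgradient = b - a^T x = 17.0
  y^{k+1} = 0.0 + 0.25*17.0 = 4.25
Step 2: y^k = 4.25, reduced costs: (1.75, -2.75)
  x^k = (0.0, 6.0), subgradient = b - a^T x = -1.0
  y^{k+1} = 4.25 + 0.25*-1.0 = 4.0
Step 3: y^k = 4.0, reduced costs: (2.0, -2.0)
  x^k = (0.0, 6.0), subgradient = b - a^T x = -1.0
  y^{k+1} = 4.0 + 0.25*-1.0 = 3.75
Dual objective at y_3 = 3.75: reduced costs (2.25, -1.25), box minimizer x = (0.0, 6.0)
g(y_3) = b*y + (c1 - a1*y)*x1 + (c2 - a2*y)*x2 = 17*3.75 + 2.25*0.0 + (-1.25)*6.0 = 63.75 + 0.0 - 7.5 = 56.25


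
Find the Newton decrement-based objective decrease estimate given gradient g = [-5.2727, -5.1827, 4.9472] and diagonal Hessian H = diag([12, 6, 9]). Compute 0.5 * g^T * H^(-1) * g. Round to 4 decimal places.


Step 1: H is diagonal, so H^(-1) * g = [-0.4394, -0.8638, 0.5497].
Step 2: g^T H^(-1) g = sum_i g_i^2 / H_ii
  = (-5.2727)^2/12 + (-5.1827)^2/6 + (4.9472)^2/9
  = 2.3168 + 4.4767 + 2.7194 = 9.5129
Step 3: Objective decrease = 0.5 * g^T H^(-1) g = 4.7565


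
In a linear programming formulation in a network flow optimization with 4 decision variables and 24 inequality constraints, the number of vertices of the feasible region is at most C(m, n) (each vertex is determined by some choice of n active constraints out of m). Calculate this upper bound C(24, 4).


Each vertex corresponds to some choice of n active constraints out of m, so the number of vertices is at most C(m, n) = m! / (n!(m-n)!).
m = 24, n = 4
Numerator: 24 * 23 * 22 * 21
Denominator: 4! = 24
C(24, 4) = 10626


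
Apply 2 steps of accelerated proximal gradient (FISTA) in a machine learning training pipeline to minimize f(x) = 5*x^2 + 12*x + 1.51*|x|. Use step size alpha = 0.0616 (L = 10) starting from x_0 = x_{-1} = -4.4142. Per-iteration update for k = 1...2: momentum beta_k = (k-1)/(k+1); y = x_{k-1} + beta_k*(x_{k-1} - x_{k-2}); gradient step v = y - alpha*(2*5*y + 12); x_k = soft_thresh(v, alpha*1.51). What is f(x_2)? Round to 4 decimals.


FISTA on f(x) = 5*x^2 + 12*x + 1.51*|x|
L = 10, alpha = 0.0616
Iteration 1: beta = 0.0, y = -4.4142 + 0.0*(-4.4142 + 4.4142) = -4.4142
  grad(y) = -32.142, v = y - alpha*grad = -2.4343
  prox(v) = soft_thresh(-2.4343, 0.093) = -2.3412
Iteration 2: beta = 0.3333, y = -2.3412 + 0.3333*(-2.3412 + 4.4142) = -1.6502
  grad(y) = -4.5025, v = y - alpha*grad = -1.3729
  prox(v) = soft_thresh(-1.3729, 0.093) = -1.2799
f(x_2) = 5*(-1.2799)^2 + 12*(-1.2799) + 1.51*|-1.2799| = -5.2355


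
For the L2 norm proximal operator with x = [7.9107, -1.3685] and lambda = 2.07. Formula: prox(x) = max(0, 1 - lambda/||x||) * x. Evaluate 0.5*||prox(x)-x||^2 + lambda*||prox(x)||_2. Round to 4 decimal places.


Step 1: Compute ||x||.
||x|| = 8.0282
Step 2: Compute scaling factor.
scale = max(0, 1 - 2.07/8.0282) = 0.7422
Step 3: prox(x) = [5.871, -1.0156]
||prox(x)|| = 5.9582
Step 4: Proximal objective.
0.5*||prox-x||^2 = 2.1425
lambda*||prox|| = 12.3335
Total = 14.4759


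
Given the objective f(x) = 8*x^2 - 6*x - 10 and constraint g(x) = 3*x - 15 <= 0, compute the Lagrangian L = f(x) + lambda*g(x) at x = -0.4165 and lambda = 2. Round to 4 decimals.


Step 1: Evaluate f(x).
f(-0.4165) = 8*(-0.4165)^2 - 6*(-0.4165) - 10 = -6.1132
Step 2: Evaluate g(x).
g(-0.4165) = 3*-0.4165 - 15 = -16.2495
Step 3: Compute Lagrangian.
L = -6.1132 + 2*-16.2495 = -38.6122


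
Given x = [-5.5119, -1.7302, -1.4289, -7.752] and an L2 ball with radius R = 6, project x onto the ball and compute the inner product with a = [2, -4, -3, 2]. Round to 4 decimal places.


Step 1: Compute ||x|| (intermediates to 6 decimals).
||x|| = sqrt((-5.5119)^2 + (-1.7302)^2 + (-1.4289)^2 + (-7.752)^2) = 9.772916
Step 2: Project.
Since ||x|| > R, scale = R/||x|| = 6/9.772916 = 0.613942, proj(x) = scale * x
proj(x) = [-3.383987, -1.062242, -0.877262, -4.759278]
Step 3: Dot product.
a^T * proj(x) = 2*(-3.383987) - 4*(-1.062242) - 3*(-0.877262) + 2*(-4.759278) = -9.4058


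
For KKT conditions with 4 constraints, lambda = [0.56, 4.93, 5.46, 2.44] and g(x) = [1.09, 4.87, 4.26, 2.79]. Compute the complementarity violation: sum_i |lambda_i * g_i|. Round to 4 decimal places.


KKT complementary slackness check:
lambda_1 * g_1 = 0.56 * 1.09 = 0.6104
lambda_2 * g_2 = 4.93 * 4.87 = 24.0091
lambda_3 * g_3 = 5.46 * 4.26 = 23.2596
lambda_4 * g_4 = 2.44 * 2.79 = 6.8076
Total violation = 0.6104 + 24.0091 + 23.2596 + 6.8076 = 54.6867


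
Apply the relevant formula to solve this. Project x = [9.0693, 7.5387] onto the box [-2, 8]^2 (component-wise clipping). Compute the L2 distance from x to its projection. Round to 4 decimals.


Project each component onto [-2, 8].
clip(9.0693) = 8.0, clip(7.5387) = 7.5387
Projection = [8.0, 7.5387]
Squared diffs: [1.1434, 0.0]
Distance = sqrt(1.1434) = 1.0693


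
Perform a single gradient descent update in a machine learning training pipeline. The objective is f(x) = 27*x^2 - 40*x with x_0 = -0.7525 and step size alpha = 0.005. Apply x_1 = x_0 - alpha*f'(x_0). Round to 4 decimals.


We compute the gradient at x_0 and apply the update.
f'(x) = 54*x - 40
f'(-0.7525) = 54*-0.7525 - 40 = -80.635
x_1 = -0.7525 - 0.005*-80.635 = -0.3493


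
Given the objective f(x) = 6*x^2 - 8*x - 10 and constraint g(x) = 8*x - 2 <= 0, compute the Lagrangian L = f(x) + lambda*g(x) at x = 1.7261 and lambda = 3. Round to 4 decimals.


Step 1: Evaluate f(x).
f(1.7261) = 6*1.7261^2 - 8*1.7261 - 10 = -5.9323
Step 2: Evaluate g(x).
g(1.7261) = 8*1.7261 - 2 = 11.8088
Step 3: Compute Lagrangian.
L = -5.9323 + 3*11.8088 = 29.4941


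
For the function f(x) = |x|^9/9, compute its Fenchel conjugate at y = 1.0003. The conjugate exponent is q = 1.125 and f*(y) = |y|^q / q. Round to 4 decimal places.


The conjugate exponent q satisfies 1/p + 1/q = 1.
p = 9, so q = 9/(9 - 1) = 1.125
|y|^q = 1.0003^1.125 = 1.0003
f*(1.0003) = 1.0003 / 1.125 = 0.8892


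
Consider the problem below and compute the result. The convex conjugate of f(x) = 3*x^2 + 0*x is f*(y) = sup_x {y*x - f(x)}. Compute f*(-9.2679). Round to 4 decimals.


f*(y) = sup_x {y*x - a*x^2 - b*x} = sup_x {(y-b)*x - a*x^2}
FOC: (y - b) - 2a*x = 0 => x* = (y - b)/(2a)
x* = (-9.2679 - 0)/(2*3) = -1.5447
f*(-9.2679) = (y-b)^2/(4a) = (-9.2679 - 0)^2/(4*3)
= 85.894/12 = 7.1578


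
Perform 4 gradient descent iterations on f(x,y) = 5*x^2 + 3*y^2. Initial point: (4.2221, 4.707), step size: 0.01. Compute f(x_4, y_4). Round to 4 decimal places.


Gradient descent on f(x,y) = 5*x^2 + 3*y^2.
Starting point: (4.2221, 4.707), alpha = 0.01
Step 1: grad_x = 2*5*4.2221 = 42.221, grad_y = 2*3*4.707 = 28.242
  x_1 = 4.2221 - 0.01*42.221 = 3.7999
  y_1 = 4.707 - 0.01*28.242 = 4.4246
Step 2: grad_x = 2*5*3.7999 = 37.9989, grad_y = 2*3*4.4246 = 26.5475
  x_2 = 3.7999 - 0.01*37.9989 = 3.4199
  y_2 = 4.4246 - 0.01*26.5475 = 4.1591
Step 3: grad_x = 2*5*3.4199 = 34.199, grad_y = 2*3*4.1591 = 24.9546
  x_3 = 3.4199 - 0.01*34.199 = 3.0779
  y_3 = 4.1591 - 0.01*24.9546 = 3.9096
Step 4: grad_x = 2*5*3.0779 = 30.7791, grad_y = 2*3*3.9096 = 23.4574
  x_4 = 3.0779 - 0.01*30.7791 = 2.7701
  y_4 = 3.9096 - 0.01*23.4574 = 3.675
f(2.7701, 3.675) = 5*2.7701^2 + 3*3.675^2 = 78.8844


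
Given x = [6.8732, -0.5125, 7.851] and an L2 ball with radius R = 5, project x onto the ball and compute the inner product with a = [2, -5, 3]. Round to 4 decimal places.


Step 1: Compute ||x|| (intermediates to 6 decimals).
||x|| = sqrt(6.8732^2 + (-0.5125)^2 + 7.851^2) = 10.447092
Step 2: Project.
Since ||x|| > R, scale = R/||x|| = 5/10.447092 = 0.478602, proj(x) = scale * x
proj(x) = [3.289527, -0.245284, 3.757504]
Step 3: Dot product.
a^T * proj(x) = 2*3.289527 - 5*(-0.245284) + 3*3.757504 = 19.078


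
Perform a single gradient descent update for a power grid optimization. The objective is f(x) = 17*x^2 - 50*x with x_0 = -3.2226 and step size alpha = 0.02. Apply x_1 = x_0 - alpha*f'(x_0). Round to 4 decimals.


We compute the gradient at x_0 and apply the update.
f'(x) = 34*x - 50
f'(-3.2226) = 34*-3.2226 - 50 = -159.5684
x_1 = -3.2226 - 0.02*-159.5684 = -0.0312


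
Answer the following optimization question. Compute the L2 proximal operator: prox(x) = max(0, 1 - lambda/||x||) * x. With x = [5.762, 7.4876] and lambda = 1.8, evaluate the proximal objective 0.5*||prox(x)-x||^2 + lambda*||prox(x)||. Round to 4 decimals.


Step 1: Compute ||x||.
||x|| = 9.448
Step 2: Compute scaling factor.
scale = max(0, 1 - 1.8/9.448) = 0.8095
Step 3: prox(x) = [4.6642, 6.0611]
||prox(x)|| = 7.648
Step 4: Proximal objective.
0.5*||prox-x||^2 = 1.62
lambda*||prox|| = 13.7664
Total = 15.3864


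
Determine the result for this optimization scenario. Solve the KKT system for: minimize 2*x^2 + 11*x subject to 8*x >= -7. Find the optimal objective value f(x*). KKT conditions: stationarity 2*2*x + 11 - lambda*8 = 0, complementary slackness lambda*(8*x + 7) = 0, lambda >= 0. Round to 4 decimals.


Step 1: Try lambda = 0 (constraint inactive).
x_unc = -11/(2*2) = -2.75
Check: 8*-2.75 = -22.0 < -7 -- violated!
Step 2: Constraint must be active: 8*x = -7
x* = -7/8 = -0.875
lambda = (2*2*(-0.875) + 11)/8 = 0.9375
Step 3: Compute optimal value.
f(x*) = 2*(-0.875)^2 + 11*(-0.875) = -8.0938


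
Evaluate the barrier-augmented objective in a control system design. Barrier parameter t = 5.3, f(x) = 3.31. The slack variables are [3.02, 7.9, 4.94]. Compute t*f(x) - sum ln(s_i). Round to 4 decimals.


Step 1: Compute log-barrier.
ln values: [1.1053, 2.0669, 1.5974]
phi = -(1.1053 + 2.0669 + 1.5974) = -4.7695
Step 2: Compute augmented objective.
t*f(x) = 5.3*3.31 = 17.543
Total = 17.543 - 4.7695 = 12.7735


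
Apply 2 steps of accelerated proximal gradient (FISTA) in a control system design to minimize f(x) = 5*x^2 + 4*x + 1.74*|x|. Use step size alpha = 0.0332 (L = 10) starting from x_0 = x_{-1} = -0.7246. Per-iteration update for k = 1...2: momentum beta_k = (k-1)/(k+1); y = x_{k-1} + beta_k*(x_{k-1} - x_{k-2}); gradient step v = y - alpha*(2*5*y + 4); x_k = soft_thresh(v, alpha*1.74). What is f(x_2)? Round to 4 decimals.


FISTA on f(x) = 5*x^2 + 4*x + 1.74*|x|
L = 10, alpha = 0.0332
Iteration 1: beta = 0.0, y = -0.7246 + 0.0*(-0.7246 + 0.7246) = -0.7246
  grad(y) = -3.246, v = y - alpha*grad = -0.6168
  prox(v) = soft_thresh(-0.6168, 0.0578) = -0.5591
Iteration 2: beta = 0.3333, y = -0.5591 + 0.3333*(-0.5591 + 0.7246) = -0.5039
  grad(y) = -1.0389, v = y - alpha*grad = -0.4694
  prox(v) = soft_thresh(-0.4694, 0.0578) = -0.4116
f(x_2) = 5*(-0.4116)^2 + 4*(-0.4116) + 1.74*|-0.4116| = -0.0831


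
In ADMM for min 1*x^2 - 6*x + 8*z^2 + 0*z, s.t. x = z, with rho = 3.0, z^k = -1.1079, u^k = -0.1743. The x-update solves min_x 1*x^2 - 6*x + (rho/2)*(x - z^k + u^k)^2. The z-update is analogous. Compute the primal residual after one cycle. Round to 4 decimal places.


ADMM iteration with rho = 3.0, z^k = -1.1079, u^k = -0.1743
Step 1: x-update.
Minimize 1*x^2 - 6*x + (3.0/2)*(x + 1.1079 - 0.1743)^2
FOC: (2*1 + 3.0)*x = 6 + 3.0*(-1.1079 + 0.1743)
x^{k+1} = 0.6398
Step 2: z-update.
Minimize 8*z^2 + 0*z + (3.0/2)*(0.6398 - z - 0.1743)^2
FOC: (2*8 + 3.0)*z = 0 + 3.0*(0.6398 - 0.1743)
z^{k+1} = 0.0735
Step 3: u-update.
u^{k+1} = -0.1743 + 0.6398 - 0.0735 = 0.392
Step 4: Primal residual = |0.6398 - 0.0735| = 0.5663


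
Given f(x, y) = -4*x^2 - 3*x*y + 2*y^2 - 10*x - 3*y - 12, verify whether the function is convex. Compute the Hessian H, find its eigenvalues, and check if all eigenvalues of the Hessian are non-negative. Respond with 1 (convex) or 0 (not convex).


The Hessian of f(x,y) = -4*x^2 - 3*x*y + 2*y^2 - 10*x - 3*y - 12 is:
H = [[-8, -3], [-3, 4]]
Trace = -8 + 4 = -4
Determinant = -8*4 - (-3)^2 = -41
Discriminant = (-4)^2 - 4*-41 = 180.0
Eigenvalues: lambda_1 = -8.7082, lambda_2 = 4.7082
The function is not convex.

0


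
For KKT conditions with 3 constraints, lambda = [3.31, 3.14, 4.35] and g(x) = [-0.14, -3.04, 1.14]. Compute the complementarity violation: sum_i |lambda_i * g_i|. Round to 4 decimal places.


KKT complementary slackness check:
lambda_1 * g_1 = 3.31 * -0.14 = -0.4634
lambda_2 * g_2 = 3.14 * -3.04 = -9.5456
lambda_3 * g_3 = 4.35 * 1.14 = 4.959
Total violation = 0.4634 + 9.5456 + 4.959 = 14.968


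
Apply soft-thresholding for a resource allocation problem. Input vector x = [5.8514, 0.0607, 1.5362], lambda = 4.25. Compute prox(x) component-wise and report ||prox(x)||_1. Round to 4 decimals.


Soft-thresholding with lambda = 4.25:
prox(5.8514) = sign(5.8514)*max(|5.8514| - 4.25, 0) = 1.6014
prox(0.0607) = sign(0.0607)*max(|0.0607| - 4.25, 0) = 0.0
prox(1.5362) = sign(1.5362)*max(|1.5362| - 4.25, 0) = 0.0
prox(x) = [1.6014, 0.0, 0.0]
||prox(x)||_1 = 1.6014 + 0.0 + 0.0 = 1.6014


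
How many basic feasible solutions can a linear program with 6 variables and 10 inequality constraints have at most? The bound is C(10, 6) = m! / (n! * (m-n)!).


Each vertex corresponds to some choice of n active constraints out of m, so the number of vertices is at most C(m, n) = m! / (n!(m-n)!).
m = 10, n = 6
Numerator: 10 * 9 * 8 * 7 * 6 * 5
Denominator: 6! = 720
C(10, 6) = 210


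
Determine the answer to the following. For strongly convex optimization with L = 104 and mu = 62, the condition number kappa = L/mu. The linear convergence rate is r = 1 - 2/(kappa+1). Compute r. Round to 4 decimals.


Step 1: Compute the condition number.
kappa = L/mu = 104/62 = 1.6774
Step 2: Compute the convergence rate.
r = 1 - 2/(kappa + 1) = 1 - 2*mu/(L + mu) = (L - mu)/(L + mu) = 42/166 = 0.253


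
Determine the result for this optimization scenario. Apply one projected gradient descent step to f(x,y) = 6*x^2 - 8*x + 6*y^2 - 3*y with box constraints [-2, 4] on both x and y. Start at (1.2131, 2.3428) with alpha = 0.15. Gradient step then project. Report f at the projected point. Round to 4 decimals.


Step 1: Compute gradient at (1.2131, 2.3428).
grad_x = 2*6*1.2131 - 8 = 6.5572
grad_y = 2*6*2.3428 - 3 = 25.1136
Step 2: Gradient step.
x_raw = 1.2131 - 0.15*6.5572 = 0.2295
y_raw = 2.3428 - 0.15*25.1136 = -1.4242
Step 3: Project onto [-2, 4].
x_proj = clip(0.2295) = 0.2295
y_proj = clip(-1.4242) = -1.4242
Step 4: Evaluate f.
f(0.2295, -1.4242) = 14.9234


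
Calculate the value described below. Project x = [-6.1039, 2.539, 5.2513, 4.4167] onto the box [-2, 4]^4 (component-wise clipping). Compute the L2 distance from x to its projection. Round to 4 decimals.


Project each component onto [-2, 4].
clip(-6.1039) = -2.0, clip(2.539) = 2.539, clip(5.2513) = 4.0, clip(4.4167) = 4.0
Projection = [-2.0, 2.539, 4.0, 4.0]
Squared diffs: [16.842, 0.0, 1.5658, 0.1736]
Distance = sqrt(18.5814) = 4.3106


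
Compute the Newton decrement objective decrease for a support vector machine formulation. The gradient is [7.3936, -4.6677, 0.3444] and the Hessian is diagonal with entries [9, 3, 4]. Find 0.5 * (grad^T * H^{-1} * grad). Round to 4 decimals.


Step 1: H is diagonal, so H^(-1) * g = [0.8215, -1.5559, 0.0861].
Step 2: g^T H^(-1) g = sum_i g_i^2 / H_ii
  = (7.3936)^2/9 + (-4.6677)^2/3 + (0.3444)^2/4
  = 6.0739 + 7.2625 + 0.0297 = 13.3661
Step 3: Objective decrease = 0.5 * g^T H^(-1) g = 6.683


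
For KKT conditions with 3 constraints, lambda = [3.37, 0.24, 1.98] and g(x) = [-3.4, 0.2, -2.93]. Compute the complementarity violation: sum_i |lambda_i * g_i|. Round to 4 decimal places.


KKT complementary slackness check:
lambda_1 * g_1 = 3.37 * -3.4 = -11.458
lambda_2 * g_2 = 0.24 * 0.2 = 0.048
lambda_3 * g_3 = 1.98 * -2.93 = -5.8014
Total violation = 11.458 + 0.048 + 5.8014 = 17.3074


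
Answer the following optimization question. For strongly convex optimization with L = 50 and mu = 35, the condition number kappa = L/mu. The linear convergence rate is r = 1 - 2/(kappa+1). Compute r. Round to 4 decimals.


Step 1: Compute the condition number.
kappa = L/mu = 50/35 = 1.4286
Step 2: Compute the convergence rate.
r = 1 - 2/(kappa + 1) = 1 - 2*mu/(L + mu) = (L - mu)/(L + mu) = 15/85 = 0.1765


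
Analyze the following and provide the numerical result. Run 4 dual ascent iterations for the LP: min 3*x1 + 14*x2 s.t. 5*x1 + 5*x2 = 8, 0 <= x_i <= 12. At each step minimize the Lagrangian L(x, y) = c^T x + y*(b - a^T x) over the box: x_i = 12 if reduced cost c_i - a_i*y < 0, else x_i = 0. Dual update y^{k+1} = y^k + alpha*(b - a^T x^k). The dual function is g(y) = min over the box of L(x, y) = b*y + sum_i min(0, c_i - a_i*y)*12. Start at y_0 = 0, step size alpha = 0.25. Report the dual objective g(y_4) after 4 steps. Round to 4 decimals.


Dual ascent for LP: min 3*x1 + 14*x2, 5*x1 + 5*x2 = 8, 0 <= x_i <= 12
Step 1: y^k = 0.0, reduced costs: (3.0, 14.0)
  x^k = (0.0, 0.0), subgradient = b - a^T x = 8.0
  y^{k+1} = 0.0 + 0.25*8.0 = 2.0
Step 2: y^k = 2.0, reduced costs: (-7.0, 4.0)
  x^k = (12.0, 0.0), subgradient = b - a^T x = -52.0
  y^{k+1} = 2.0 + 0.25*-52.0 = -11.0
Step 3: y^k = -11.0, reduced costs: (58.0, 69.0)
  x^k = (0.0, 0.0), subgradient = b - a^T x = 8.0
  y^{k+1} = -11.0 + 0.25*8.0 = -9.0
Step 4: y^k = -9.0, reduced costs: (48.0, 59.0)
  x^k = (0.0, 0.0), subgradient = b - a^T x = 8.0
  y^{k+1} = -9.0 + 0.25*8.0 = -7.0
Dual objective at y_4 = -7.0: reduced costs (38.0, 49.0), box minimizer x = (0.0, 0.0)
g(y_4) = b*y + (c1 - a1*y)*x1 + (c2 - a2*y)*x2 = 8*(-7.0) + 38.0*0.0 + 49.0*0.0 = -56.0 + 0.0 + 0.0 = -56.0


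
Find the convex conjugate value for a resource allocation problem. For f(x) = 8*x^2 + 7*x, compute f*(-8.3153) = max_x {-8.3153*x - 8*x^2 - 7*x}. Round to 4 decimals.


f*(y) = sup_x {y*x - a*x^2 - b*x} = sup_x {(y-b)*x - a*x^2}
FOC: (y - b) - 2a*x = 0 => x* = (y - b)/(2a)
x* = (-8.3153 - 7)/(2*8) = -0.9572
f*(-8.3153) = (y-b)^2/(4a) = (-8.3153 - 7)^2/(4*8)
= 234.5584/32 = 7.33


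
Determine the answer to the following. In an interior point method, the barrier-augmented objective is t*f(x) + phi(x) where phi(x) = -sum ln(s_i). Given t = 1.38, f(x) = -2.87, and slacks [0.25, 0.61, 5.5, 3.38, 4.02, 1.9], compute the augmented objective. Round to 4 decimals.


Step 1: Compute log-barrier.
ln values: [-1.3863, -0.4943, 1.7047, 1.2179, 1.3913, 0.6419]
phi = -(-1.3863 - 0.4943 + 1.7047 + 1.2179 + 1.3913 + 0.6419) = -3.0752
Step 2: Compute augmented objective.
t*f(x) = 1.38*-2.87 = -3.9606
Total = -3.9606 - 3.0752 = -7.0358


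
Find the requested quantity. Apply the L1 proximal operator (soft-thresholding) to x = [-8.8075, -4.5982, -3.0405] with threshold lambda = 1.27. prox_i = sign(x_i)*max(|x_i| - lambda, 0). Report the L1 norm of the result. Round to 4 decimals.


Soft-thresholding with lambda = 1.27:
prox(-8.8075) = sign(-8.8075)*max(|-8.8075| - 1.27, 0) = -7.5375
prox(-4.5982) = sign(-4.5982)*max(|-4.5982| - 1.27, 0) = -3.3282
prox(-3.0405) = sign(-3.0405)*max(|-3.0405| - 1.27, 0) = -1.7705
prox(x) = [-7.5375, -3.3282, -1.7705]
||prox(x)||_1 = 7.5375 + 3.3282 + 1.7705 = 12.6362


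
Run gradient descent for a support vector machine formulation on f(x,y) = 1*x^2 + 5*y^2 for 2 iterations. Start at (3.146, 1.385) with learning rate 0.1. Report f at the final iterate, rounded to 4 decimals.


Gradient descent on f(x,y) = 1*x^2 + 5*y^2.
Starting point: (3.146, 1.385), alpha = 0.1
Step 1: grad_x = 2*1*3.146 = 6.292, grad_y = 2*5*1.385 = 13.85
  x_1 = 3.146 - 0.1*6.292 = 2.5168
  y_1 = 1.385 - 0.1*13.85 = 0.0
Step 2: grad_x = 2*1*2.5168 = 5.0336, grad_y = 2*5*0.0 = 0.0
  x_2 = 2.5168 - 0.1*5.0336 = 2.0134
  y_2 = 0.0 - 0.1*0.0 = 0.0
f(2.0134, 0.0) = 1*2.0134^2 + 5*0.0^2 = 4.0539


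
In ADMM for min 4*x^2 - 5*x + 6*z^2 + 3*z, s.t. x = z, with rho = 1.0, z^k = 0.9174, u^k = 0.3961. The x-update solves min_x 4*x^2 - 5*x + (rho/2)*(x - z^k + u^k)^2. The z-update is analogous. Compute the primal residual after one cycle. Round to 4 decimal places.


ADMM iteration with rho = 1.0, z^k = 0.9174, u^k = 0.3961
Step 1: x-update.
Minimize 4*x^2 - 5*x + (1.0/2)*(x - 0.9174 + 0.3961)^2
FOC: (2*4 + 1.0)*x = 5 + 1.0*(0.9174 - 0.3961)
x^{k+1} = 0.6135
Step 2: z-update.
Minimize 6*z^2 + 3*z + (1.0/2)*(0.6135 - z + 0.3961)^2
FOC: (2*6 + 1.0)*z = -3 + 1.0*(0.6135 + 0.3961)
z^{k+1} = -0.1531
Step 3: u-update.
u^{k+1} = 0.3961 + 0.6135 + 0.1531 = 1.1627
Step 4: Primal residual = |0.6135 + 0.1531| = 0.7666


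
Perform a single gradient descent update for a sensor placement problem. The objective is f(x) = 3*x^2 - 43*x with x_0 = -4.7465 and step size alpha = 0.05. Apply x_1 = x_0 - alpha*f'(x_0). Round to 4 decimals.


We compute the gradient at x_0 and apply the update.
f'(x) = 6*x - 43
f'(-4.7465) = 6*-4.7465 - 43 = -71.479
x_1 = -4.7465 - 0.05*-71.479 = -1.1726


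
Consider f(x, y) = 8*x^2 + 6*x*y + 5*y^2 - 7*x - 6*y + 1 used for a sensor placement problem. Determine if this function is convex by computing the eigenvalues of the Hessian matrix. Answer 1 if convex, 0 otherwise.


The Hessian of f(x,y) = 8*x^2 + 6*x*y + 5*y^2 - 7*x - 6*y + 1 is:
H = [[16, 6], [6, 10]]
Trace = 16 + 10 = 26
Determinant = 16*10 - (6)^2 = 124
Discriminant = (26)^2 - 4*124 = 180.0
Eigenvalues: lambda_1 = 6.2918, lambda_2 = 19.7082
The function is convex.

1


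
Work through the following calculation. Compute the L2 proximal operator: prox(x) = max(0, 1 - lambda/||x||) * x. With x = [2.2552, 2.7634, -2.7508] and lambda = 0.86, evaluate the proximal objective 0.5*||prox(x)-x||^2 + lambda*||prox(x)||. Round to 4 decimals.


Step 1: Compute ||x||.
||x|| = 4.5044
Step 2: Compute scaling factor.
scale = max(0, 1 - 0.86/4.5044) = 0.8091
Step 3: prox(x) = [1.8246, 2.2358, -2.2256]
||prox(x)|| = 3.6444
Step 4: Proximal objective.
0.5*||prox-x||^2 = 0.3698
lambda*||prox|| = 3.1342
Total = 3.5039


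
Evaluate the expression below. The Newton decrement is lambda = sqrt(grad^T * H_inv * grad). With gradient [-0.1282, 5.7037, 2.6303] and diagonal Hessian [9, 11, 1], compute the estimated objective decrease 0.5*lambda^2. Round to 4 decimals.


Step 1: H is diagonal, so H^(-1) * g = [-0.0142, 0.5185, 2.6303].
Step 2: g^T H^(-1) g = sum_i g_i^2 / H_ii
  = (-0.1282)^2/9 + (5.7037)^2/11 + (2.6303)^2/1
  = 0.0018 + 2.9575 + 6.9185 = 9.8778
Step 3: Objective decrease = 0.5 * g^T H^(-1) g = 4.9389


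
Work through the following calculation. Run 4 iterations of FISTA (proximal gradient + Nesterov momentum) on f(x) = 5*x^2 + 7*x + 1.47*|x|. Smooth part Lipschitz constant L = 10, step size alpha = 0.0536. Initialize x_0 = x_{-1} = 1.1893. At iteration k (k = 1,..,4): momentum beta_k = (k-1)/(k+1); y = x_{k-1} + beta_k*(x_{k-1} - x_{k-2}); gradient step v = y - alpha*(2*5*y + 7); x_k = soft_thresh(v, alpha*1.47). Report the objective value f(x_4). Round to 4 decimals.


FISTA on f(x) = 5*x^2 + 7*x + 1.47*|x|
L = 10, alpha = 0.0536
Iteration 1: beta = 0.0, y = 1.1893 + 0.0*(1.1893 - 1.1893) = 1.1893
  grad(y) = 18.893, v = y - alpha*grad = 0.1766
  prox(v) = soft_thresh(0.1766, 0.0788) = 0.0978
Iteration 2: beta = 0.3333, y = 0.0978 + 0.3333*(0.0978 - 1.1893) = -0.266
  grad(y) = 4.3402, v = y - alpha*grad = -0.4986
  prox(v) = soft_thresh(-0.4986, 0.0788) = -0.4198
Iteration 3: beta = 0.5, y = -0.4198 + 0.5*(-0.4198 - 0.0978) = -0.6787
  grad(y) = 0.2135, v = y - alpha*grad = -0.6901
  prox(v) = soft_thresh(-0.6901, 0.0788) = -0.6113
Iteration 4: beta = 0.6, y = -0.6113 + 0.6*(-0.6113 + 0.4198) = -0.7262
  grad(y) = -0.2619, v = y - alpha*grad = -0.7122
  prox(v) = soft_thresh(-0.7122, 0.0788) = -0.6334
f(x_4) = 5*(-0.6334)^2 + 7*(-0.6334) + 1.47*|-0.6334| = -1.4968


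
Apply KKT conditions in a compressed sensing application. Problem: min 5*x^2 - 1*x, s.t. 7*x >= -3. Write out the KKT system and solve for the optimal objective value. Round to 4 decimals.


Step 1: Try lambda = 0 (constraint inactive).
Stationarity: 2*5*x - 1 = 0
x* = 1/(2*5) = 0.1
Check constraint: 7*0.1 = 0.7 >= -3 -- satisfied.
Step 2: Compute optimal value.
f(x*) = 5*0.1^2 - 1*0.1 = -0.05


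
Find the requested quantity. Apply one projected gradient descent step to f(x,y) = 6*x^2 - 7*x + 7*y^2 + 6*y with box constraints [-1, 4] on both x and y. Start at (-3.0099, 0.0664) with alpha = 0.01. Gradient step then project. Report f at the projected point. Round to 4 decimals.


Step 1: Compute gradient at (-3.0099, 0.0664).
grad_x = 2*6*-3.0099 - 7 = -43.1188
grad_y = 2*7*0.0664 + 6 = 6.9296
Step 2: Gradient step.
x_raw = -3.0099 - 0.01*-43.1188 = -2.5787
y_raw = 0.0664 - 0.01*6.9296 = -0.0029
Step 3: Project onto [-1, 4].
x_proj = clip(-2.5787) = -1.0
y_proj = clip(-0.0029) = -0.0029
Step 4: Evaluate f.
f(-1.0, -0.0029) = 12.9827
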